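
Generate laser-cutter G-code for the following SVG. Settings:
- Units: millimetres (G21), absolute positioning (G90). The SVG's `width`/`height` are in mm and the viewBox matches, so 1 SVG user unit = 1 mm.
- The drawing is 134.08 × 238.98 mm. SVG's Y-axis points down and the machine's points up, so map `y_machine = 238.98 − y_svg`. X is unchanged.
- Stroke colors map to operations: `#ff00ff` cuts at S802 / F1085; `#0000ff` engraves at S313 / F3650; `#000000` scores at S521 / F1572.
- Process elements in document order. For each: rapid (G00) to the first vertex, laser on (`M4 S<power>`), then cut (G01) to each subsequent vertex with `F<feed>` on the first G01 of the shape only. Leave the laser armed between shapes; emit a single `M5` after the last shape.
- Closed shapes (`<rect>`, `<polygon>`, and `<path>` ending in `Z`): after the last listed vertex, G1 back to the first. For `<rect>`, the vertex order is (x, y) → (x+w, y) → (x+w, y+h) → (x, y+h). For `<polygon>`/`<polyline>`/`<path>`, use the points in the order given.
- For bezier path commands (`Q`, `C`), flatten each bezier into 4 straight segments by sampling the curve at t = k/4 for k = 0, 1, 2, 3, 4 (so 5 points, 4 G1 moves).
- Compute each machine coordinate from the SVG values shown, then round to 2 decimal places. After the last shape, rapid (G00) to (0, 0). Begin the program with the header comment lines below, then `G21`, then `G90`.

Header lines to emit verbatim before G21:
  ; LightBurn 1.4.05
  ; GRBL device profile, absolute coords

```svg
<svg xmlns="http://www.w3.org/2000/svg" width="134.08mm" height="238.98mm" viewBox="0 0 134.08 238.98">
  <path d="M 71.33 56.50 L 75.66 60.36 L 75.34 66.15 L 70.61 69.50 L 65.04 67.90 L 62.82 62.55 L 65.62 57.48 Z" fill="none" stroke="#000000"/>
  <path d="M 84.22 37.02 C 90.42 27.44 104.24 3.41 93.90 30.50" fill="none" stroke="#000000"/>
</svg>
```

; LightBurn 1.4.05
; GRBL device profile, absolute coords
G21
G90
G00 X71.33 Y182.48
M4 S521
G01 X75.66 Y178.62 F1572
G01 X75.34 Y172.83
G01 X70.61 Y169.48
G01 X65.04 Y171.08
G01 X62.82 Y176.43
G01 X65.62 Y181.50
G01 X71.33 Y182.48
G00 X84.22 Y201.96
M4 S521
G01 X89.80 Y210.83 F1572
G01 X95.26 Y218.97
G01 X97.62 Y220.24
G01 X93.90 Y208.48
M5
G00 X0.00 Y0.00

1 u = 1 mm; y_m = 238.98 − y.

[1] `<path>` regular polygon, #000000→score S521 F1572: (71.33,182.48) → (75.66,178.62) → (75.34,172.83) → (70.61,169.48) → (65.04,171.08) → (62.82,176.43) → (65.62,181.50) → (71.33,182.48) (closed)

[2] `<path>` cubic bezier, #000000→score S521 F1572: (84.22,201.96) → (89.80,210.83) → (95.26,218.97) → (97.62,220.24) → (93.90,208.48)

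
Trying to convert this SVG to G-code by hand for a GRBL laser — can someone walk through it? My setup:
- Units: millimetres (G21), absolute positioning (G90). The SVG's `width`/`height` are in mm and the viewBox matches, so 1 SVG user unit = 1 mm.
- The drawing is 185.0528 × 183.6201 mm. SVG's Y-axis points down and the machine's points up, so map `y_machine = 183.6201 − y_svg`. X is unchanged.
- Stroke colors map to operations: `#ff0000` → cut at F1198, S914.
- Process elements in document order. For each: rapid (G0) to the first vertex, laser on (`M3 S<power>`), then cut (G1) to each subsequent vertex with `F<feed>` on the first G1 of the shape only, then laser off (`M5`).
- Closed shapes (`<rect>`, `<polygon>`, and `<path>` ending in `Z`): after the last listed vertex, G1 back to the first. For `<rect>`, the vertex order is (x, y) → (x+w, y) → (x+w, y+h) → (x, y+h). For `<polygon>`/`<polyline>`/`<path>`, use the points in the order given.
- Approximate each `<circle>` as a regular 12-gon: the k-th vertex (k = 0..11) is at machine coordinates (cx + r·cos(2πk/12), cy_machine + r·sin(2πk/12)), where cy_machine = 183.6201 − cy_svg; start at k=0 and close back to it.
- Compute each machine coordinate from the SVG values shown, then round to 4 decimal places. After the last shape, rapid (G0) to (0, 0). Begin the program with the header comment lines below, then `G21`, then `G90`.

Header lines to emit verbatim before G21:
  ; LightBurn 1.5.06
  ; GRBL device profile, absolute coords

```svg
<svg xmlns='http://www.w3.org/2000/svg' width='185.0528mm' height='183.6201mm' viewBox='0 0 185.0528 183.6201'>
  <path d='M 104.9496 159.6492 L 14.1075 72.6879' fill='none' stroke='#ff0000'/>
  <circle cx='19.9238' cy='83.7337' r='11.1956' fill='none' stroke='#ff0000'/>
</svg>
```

1 u = 1 mm; y_m = 183.6201 − y.

[1] `<path>` line segment, #ff0000→cut S914 F1198: (104.9496,23.9709) → (14.1075,110.9322)

[2] `<circle>` circle, #ff0000→cut S914 F1198: (31.1194,99.8864) → (29.6195,105.4842) → (25.5216,109.5821) → (19.9238,111.0820) → (14.3260,109.5821) → (10.2281,105.4842) → (8.7282,99.8864) → (10.2281,94.2886) → (14.3260,90.1907) → (19.9238,88.6908) → (25.5216,90.1907) → (29.6195,94.2886) → (31.1194,99.8864) (closed)

; LightBurn 1.5.06
; GRBL device profile, absolute coords
G21
G90
G0 X104.9496 Y23.9709
M3 S914
G1 X14.1075 Y110.9322 F1198
M5
G0 X31.1194 Y99.8864
M3 S914
G1 X29.6195 Y105.4842 F1198
G1 X25.5216 Y109.5821
G1 X19.9238 Y111.0820
G1 X14.3260 Y109.5821
G1 X10.2281 Y105.4842
G1 X8.7282 Y99.8864
G1 X10.2281 Y94.2886
G1 X14.3260 Y90.1907
G1 X19.9238 Y88.6908
G1 X25.5216 Y90.1907
G1 X29.6195 Y94.2886
G1 X31.1194 Y99.8864
M5
G0 X0.0000 Y0.0000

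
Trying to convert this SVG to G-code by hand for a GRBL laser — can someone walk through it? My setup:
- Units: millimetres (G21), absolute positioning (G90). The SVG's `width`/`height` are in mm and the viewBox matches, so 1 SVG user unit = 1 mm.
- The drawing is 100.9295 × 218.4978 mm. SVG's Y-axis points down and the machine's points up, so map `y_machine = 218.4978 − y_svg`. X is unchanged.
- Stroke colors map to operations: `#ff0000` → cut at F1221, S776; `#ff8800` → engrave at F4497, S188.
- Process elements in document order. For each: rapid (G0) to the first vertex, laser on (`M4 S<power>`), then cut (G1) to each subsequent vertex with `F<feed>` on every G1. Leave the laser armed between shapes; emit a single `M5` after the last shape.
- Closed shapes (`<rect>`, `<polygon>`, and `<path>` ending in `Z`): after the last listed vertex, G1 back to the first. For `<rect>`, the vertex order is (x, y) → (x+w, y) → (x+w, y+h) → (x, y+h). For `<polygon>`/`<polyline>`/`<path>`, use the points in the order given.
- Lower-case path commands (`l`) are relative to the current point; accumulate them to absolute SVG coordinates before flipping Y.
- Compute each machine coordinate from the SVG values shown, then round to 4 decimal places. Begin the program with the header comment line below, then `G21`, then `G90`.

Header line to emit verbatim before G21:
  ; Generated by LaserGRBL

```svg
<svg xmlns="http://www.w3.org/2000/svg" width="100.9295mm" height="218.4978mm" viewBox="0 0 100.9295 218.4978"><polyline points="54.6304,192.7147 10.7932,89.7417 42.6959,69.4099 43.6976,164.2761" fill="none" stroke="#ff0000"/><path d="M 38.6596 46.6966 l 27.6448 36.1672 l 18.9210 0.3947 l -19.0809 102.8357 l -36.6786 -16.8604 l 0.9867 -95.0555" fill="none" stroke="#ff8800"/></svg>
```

Since the viewBox matches the mm dimensions, user units are millimetres directly. The only transform is the Y-flip y_m = 218.4978 − y_svg.

Shape 1 is a open polyline drawn with `<polyline>`. Its stroke #ff0000 means cut at S776, F1221. After flipping Y the toolpath is (54.6304,25.7831) → (10.7932,128.7561) → (42.6959,149.0879) → (43.6976,54.2217).

Shape 2 is a open polyline drawn with `<path>`. Its stroke #ff8800 means engrave at S188, F4497. After flipping Y the toolpath is (38.6596,171.8012) → (66.3044,135.6340) → (85.2254,135.2393) → (66.1445,32.4036) → (29.4659,49.2640) → (30.4526,144.3195).

; Generated by LaserGRBL
G21
G90
G0 X54.6304 Y25.7831
M4 S776
G1 X10.7932 Y128.7561 F1221
G1 X42.6959 Y149.0879 F1221
G1 X43.6976 Y54.2217 F1221
G0 X38.6596 Y171.8012
M4 S188
G1 X66.3044 Y135.6340 F4497
G1 X85.2254 Y135.2393 F4497
G1 X66.1445 Y32.4036 F4497
G1 X29.4659 Y49.2640 F4497
G1 X30.4526 Y144.3195 F4497
M5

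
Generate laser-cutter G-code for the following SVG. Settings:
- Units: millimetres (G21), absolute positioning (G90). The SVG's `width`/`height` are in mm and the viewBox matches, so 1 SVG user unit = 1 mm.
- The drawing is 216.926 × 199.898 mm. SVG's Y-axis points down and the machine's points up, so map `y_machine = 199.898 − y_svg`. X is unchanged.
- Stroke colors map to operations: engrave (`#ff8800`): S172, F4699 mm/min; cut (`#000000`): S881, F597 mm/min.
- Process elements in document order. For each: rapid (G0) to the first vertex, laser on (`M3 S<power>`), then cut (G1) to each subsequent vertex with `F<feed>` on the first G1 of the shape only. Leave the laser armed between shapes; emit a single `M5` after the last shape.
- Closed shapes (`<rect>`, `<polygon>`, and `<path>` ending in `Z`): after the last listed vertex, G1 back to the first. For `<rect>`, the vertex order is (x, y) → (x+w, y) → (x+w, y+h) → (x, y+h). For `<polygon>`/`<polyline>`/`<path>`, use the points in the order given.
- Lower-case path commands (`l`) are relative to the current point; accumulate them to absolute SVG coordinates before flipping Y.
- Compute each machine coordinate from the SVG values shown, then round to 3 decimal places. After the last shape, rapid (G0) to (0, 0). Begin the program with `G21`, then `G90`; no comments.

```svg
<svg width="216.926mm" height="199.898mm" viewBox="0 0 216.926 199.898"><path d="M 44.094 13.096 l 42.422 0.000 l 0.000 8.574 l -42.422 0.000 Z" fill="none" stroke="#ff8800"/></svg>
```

1 u = 1 mm; y_m = 199.898 − y.

[1] `<path>` rectangle, #ff8800→engrave S172 F4699: (44.094,186.802) → (86.516,186.802) → (86.516,178.228) → (44.094,178.228) → (44.094,186.802) (closed)

G21
G90
G0 X44.094 Y186.802
M3 S172
G1 X86.516 Y186.802 F4699
G1 X86.516 Y178.228
G1 X44.094 Y178.228
G1 X44.094 Y186.802
M5
G0 X0.000 Y0.000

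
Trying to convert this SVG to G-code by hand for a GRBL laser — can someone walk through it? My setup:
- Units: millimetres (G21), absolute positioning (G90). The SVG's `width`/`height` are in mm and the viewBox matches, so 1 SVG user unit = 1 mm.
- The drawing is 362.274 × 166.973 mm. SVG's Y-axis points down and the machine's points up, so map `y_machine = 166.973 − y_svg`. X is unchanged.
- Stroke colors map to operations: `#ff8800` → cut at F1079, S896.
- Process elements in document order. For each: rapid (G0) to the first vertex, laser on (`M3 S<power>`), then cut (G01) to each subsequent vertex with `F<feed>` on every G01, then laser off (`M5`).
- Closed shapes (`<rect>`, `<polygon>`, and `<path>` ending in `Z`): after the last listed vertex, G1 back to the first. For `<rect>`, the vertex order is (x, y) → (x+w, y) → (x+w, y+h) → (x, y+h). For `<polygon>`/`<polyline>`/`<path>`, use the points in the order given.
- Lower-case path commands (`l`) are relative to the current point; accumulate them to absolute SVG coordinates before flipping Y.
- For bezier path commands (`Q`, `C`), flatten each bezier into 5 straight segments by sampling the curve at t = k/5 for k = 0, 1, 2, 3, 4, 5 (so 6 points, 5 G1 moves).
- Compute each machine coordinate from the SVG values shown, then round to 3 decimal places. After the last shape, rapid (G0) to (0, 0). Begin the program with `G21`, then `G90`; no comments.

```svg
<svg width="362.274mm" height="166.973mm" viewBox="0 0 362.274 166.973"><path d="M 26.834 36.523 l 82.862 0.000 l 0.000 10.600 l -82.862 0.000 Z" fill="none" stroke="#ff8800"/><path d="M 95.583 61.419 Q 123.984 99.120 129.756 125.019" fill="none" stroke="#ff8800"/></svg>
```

G21
G90
G0 X26.834 Y130.450
M3 S896
G01 X109.696 Y130.450 F1079
G01 X109.696 Y119.850 F1079
G01 X26.834 Y119.850 F1079
G01 X26.834 Y130.450 F1079
M5
G0 X95.583 Y105.554
M3 S896
G01 X106.038 Y90.946 F1079
G01 X114.683 Y77.282 F1079
G01 X121.518 Y64.562 F1079
G01 X126.542 Y52.786 F1079
G01 X129.756 Y41.954 F1079
M5
G0 X0.000 Y0.000

Since the viewBox matches the mm dimensions, user units are millimetres directly. The only transform is the Y-flip y_m = 166.973 − y_svg.

Shape 1 is a rectangle drawn with `<path>`. Its stroke #ff8800 means cut at S896, F1079. After flipping Y the toolpath is (26.834,130.450) → (109.696,130.450) → (109.696,119.850) → (26.834,119.850) → (26.834,130.450), returning to the start.

Shape 2 is a quadratic bezier drawn with `<path>`. Its stroke #ff8800 means cut at S896, F1079. After flipping Y the toolpath is (95.583,105.554) → (106.038,90.946) → (114.683,77.282) → (121.518,64.562) → (126.542,52.786) → (129.756,41.954).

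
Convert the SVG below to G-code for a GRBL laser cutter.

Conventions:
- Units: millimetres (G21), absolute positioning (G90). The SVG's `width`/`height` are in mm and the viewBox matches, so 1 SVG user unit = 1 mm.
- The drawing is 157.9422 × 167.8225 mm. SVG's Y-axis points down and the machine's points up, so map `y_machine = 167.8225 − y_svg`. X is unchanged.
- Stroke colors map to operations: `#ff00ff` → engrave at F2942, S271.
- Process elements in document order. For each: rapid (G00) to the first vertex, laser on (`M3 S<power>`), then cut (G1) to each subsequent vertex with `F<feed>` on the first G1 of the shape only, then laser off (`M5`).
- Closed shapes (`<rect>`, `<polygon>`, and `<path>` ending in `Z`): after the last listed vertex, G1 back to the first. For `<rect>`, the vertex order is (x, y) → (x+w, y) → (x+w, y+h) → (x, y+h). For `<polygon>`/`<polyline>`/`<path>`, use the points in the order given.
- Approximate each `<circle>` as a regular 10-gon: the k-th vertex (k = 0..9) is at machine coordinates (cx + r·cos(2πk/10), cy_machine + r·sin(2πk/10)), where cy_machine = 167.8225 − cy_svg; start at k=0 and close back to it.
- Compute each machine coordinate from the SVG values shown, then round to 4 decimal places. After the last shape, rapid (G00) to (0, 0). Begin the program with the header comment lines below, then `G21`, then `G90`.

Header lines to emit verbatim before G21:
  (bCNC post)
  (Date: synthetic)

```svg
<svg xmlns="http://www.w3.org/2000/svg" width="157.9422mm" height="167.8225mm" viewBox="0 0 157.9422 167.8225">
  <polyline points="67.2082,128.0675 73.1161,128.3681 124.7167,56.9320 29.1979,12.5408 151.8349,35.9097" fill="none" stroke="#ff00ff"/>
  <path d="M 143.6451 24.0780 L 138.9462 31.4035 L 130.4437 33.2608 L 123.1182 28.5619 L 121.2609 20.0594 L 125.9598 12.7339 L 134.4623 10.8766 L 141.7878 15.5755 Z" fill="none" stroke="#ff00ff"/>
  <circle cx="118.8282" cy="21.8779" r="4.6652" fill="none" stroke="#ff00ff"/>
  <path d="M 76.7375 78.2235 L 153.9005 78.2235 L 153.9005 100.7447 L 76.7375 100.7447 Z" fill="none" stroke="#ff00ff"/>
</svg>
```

Since the viewBox matches the mm dimensions, user units are millimetres directly. The only transform is the Y-flip y_m = 167.8225 − y_svg.

Shape 1 is a open polyline drawn with `<polyline>`. Its stroke #ff00ff means engrave at S271, F2942. After flipping Y the toolpath is (67.2082,39.7550) → (73.1161,39.4544) → (124.7167,110.8905) → (29.1979,155.2817) → (151.8349,131.9128).

Shape 2 is a regular polygon drawn with `<path>`. Its stroke #ff00ff means engrave at S271, F2942. After flipping Y the toolpath is (143.6451,143.7445) → (138.9462,136.4190) → (130.4437,134.5617) → (123.1182,139.2606) → (121.2609,147.7631) → (125.9598,155.0886) → (134.4623,156.9459) → (141.7878,152.2470) → (143.6451,143.7445), returning to the start.

Shape 3 is a circle drawn with `<circle>`. Its stroke #ff00ff means engrave at S271, F2942. After flipping Y the toolpath is (123.4934,145.9446) → (122.6024,148.6867) → (120.2698,150.3815) → (117.3866,150.3815) → (115.0540,148.6867) → (114.1630,145.9446) → (115.0540,143.2025) → (117.3866,141.5077) → (120.2698,141.5077) → (122.6024,143.2025) → (123.4934,145.9446), returning to the start.

Shape 4 is a rectangle drawn with `<path>`. Its stroke #ff00ff means engrave at S271, F2942. After flipping Y the toolpath is (76.7375,89.5990) → (153.9005,89.5990) → (153.9005,67.0778) → (76.7375,67.0778) → (76.7375,89.5990), returning to the start.

(bCNC post)
(Date: synthetic)
G21
G90
G00 X67.2082 Y39.7550
M3 S271
G1 X73.1161 Y39.4544 F2942
G1 X124.7167 Y110.8905
G1 X29.1979 Y155.2817
G1 X151.8349 Y131.9128
M5
G00 X143.6451 Y143.7445
M3 S271
G1 X138.9462 Y136.4190 F2942
G1 X130.4437 Y134.5617
G1 X123.1182 Y139.2606
G1 X121.2609 Y147.7631
G1 X125.9598 Y155.0886
G1 X134.4623 Y156.9459
G1 X141.7878 Y152.2470
G1 X143.6451 Y143.7445
M5
G00 X123.4934 Y145.9446
M3 S271
G1 X122.6024 Y148.6867 F2942
G1 X120.2698 Y150.3815
G1 X117.3866 Y150.3815
G1 X115.0540 Y148.6867
G1 X114.1630 Y145.9446
G1 X115.0540 Y143.2025
G1 X117.3866 Y141.5077
G1 X120.2698 Y141.5077
G1 X122.6024 Y143.2025
G1 X123.4934 Y145.9446
M5
G00 X76.7375 Y89.5990
M3 S271
G1 X153.9005 Y89.5990 F2942
G1 X153.9005 Y67.0778
G1 X76.7375 Y67.0778
G1 X76.7375 Y89.5990
M5
G00 X0.0000 Y0.0000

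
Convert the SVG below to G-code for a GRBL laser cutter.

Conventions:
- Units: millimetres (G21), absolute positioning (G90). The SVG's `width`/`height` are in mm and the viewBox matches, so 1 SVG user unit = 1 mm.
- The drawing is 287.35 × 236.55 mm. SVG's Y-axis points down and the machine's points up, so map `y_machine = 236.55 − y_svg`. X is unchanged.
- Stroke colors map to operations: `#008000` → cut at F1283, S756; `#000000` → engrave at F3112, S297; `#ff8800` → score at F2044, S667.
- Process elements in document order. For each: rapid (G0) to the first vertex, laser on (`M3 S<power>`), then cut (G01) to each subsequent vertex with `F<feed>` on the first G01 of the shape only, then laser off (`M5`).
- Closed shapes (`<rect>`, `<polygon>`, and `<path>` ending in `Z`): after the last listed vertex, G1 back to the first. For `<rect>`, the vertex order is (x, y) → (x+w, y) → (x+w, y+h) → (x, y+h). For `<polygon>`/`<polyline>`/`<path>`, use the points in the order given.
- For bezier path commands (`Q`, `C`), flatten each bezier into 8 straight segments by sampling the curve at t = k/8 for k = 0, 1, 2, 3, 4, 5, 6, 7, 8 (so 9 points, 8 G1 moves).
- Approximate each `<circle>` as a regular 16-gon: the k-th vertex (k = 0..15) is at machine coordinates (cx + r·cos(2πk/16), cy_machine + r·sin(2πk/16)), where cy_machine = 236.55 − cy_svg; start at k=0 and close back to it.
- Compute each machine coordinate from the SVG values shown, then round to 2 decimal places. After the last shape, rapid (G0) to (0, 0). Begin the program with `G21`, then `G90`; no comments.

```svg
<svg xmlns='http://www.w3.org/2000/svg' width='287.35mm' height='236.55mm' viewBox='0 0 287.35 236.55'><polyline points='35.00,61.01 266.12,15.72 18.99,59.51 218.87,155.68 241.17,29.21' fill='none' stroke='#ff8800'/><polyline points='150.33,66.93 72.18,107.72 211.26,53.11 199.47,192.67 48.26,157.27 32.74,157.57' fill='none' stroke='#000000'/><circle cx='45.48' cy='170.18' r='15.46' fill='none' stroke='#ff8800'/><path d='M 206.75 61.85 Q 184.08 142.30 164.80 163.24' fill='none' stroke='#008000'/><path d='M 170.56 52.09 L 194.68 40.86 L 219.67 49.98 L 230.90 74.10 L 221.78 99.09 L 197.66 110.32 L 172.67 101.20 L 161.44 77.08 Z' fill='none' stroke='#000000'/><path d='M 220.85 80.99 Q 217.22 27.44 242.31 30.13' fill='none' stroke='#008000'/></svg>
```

G21
G90
G0 X35.00 Y175.54
M3 S667
G01 X266.12 Y220.83 F2044
G01 X18.99 Y177.04
G01 X218.87 Y80.87
G01 X241.17 Y207.34
M5
G0 X150.33 Y169.62
M3 S297
G01 X72.18 Y128.83 F3112
G01 X211.26 Y183.44
G01 X199.47 Y43.88
G01 X48.26 Y79.28
G01 X32.74 Y78.98
M5
G0 X60.94 Y66.37
M3 S667
G01 X59.76 Y72.29 F2044
G01 X56.41 Y77.30
G01 X51.40 Y80.65
G01 X45.48 Y81.83
G01 X39.56 Y80.65
G01 X34.55 Y77.30
G01 X31.20 Y72.29
G01 X30.02 Y66.37
G01 X31.20 Y60.45
G01 X34.55 Y55.44
G01 X39.56 Y52.09
G01 X45.48 Y50.91
G01 X51.40 Y52.09
G01 X56.41 Y55.44
G01 X59.76 Y60.45
G01 X60.94 Y66.37
M5
G0 X206.75 Y174.70
M3 S756
G01 X201.14 Y155.52 F1283
G01 X195.63 Y138.19
G01 X190.22 Y122.73
G01 X184.93 Y109.13
G01 X179.74 Y97.38
G01 X174.65 Y87.50
G01 X169.67 Y79.47
G01 X164.80 Y73.31
M5
G0 X170.56 Y184.46
M3 S297
G01 X194.68 Y195.69 F3112
G01 X219.67 Y186.57
G01 X230.90 Y162.45
G01 X221.78 Y137.46
G01 X197.66 Y126.23
G01 X172.67 Y135.35
G01 X161.44 Y159.47
G01 X170.56 Y184.46
M5
G0 X220.85 Y155.56
M3 S756
G01 X220.39 Y168.07 F1283
G01 X220.83 Y178.82
G01 X222.17 Y187.81
G01 X224.40 Y195.05
G01 X227.53 Y200.53
G01 X231.56 Y204.25
G01 X236.49 Y206.21
G01 X242.31 Y206.42
M5
G0 X0.00 Y0.00

Since the viewBox matches the mm dimensions, user units are millimetres directly. The only transform is the Y-flip y_m = 236.55 − y_svg.

Shape 1 is a open polyline drawn with `<polyline>`. Its stroke #ff8800 means score at S667, F2044. After flipping Y the toolpath is (35.00,175.54) → (266.12,220.83) → (18.99,177.04) → (218.87,80.87) → (241.17,207.34).

Shape 2 is a open polyline drawn with `<polyline>`. Its stroke #000000 means engrave at S297, F3112. After flipping Y the toolpath is (150.33,169.62) → (72.18,128.83) → (211.26,183.44) → (199.47,43.88) → (48.26,79.28) → (32.74,78.98).

Shape 3 is a circle drawn with `<circle>`. Its stroke #ff8800 means score at S667, F2044. After flipping Y the toolpath is (60.94,66.37) → (59.76,72.29) → (56.41,77.30) → (51.40,80.65) → (45.48,81.83) → (39.56,80.65) → (34.55,77.30) → (31.20,72.29) → (30.02,66.37) → (31.20,60.45) → (34.55,55.44) → (39.56,52.09) → (45.48,50.91) → (51.40,52.09) → (56.41,55.44) → (59.76,60.45) → (60.94,66.37), returning to the start.

Shape 4 is a quadratic bezier drawn with `<path>`. Its stroke #008000 means cut at S756, F1283. After flipping Y the toolpath is (206.75,174.70) → (201.14,155.52) → (195.63,138.19) → (190.22,122.73) → (184.93,109.13) → (179.74,97.38) → (174.65,87.50) → (169.67,79.47) → (164.80,73.31).

Shape 5 is a regular polygon drawn with `<path>`. Its stroke #000000 means engrave at S297, F3112. After flipping Y the toolpath is (170.56,184.46) → (194.68,195.69) → (219.67,186.57) → (230.90,162.45) → (221.78,137.46) → (197.66,126.23) → (172.67,135.35) → (161.44,159.47) → (170.56,184.46), returning to the start.

Shape 6 is a quadratic bezier drawn with `<path>`. Its stroke #008000 means cut at S756, F1283. After flipping Y the toolpath is (220.85,155.56) → (220.39,168.07) → (220.83,178.82) → (222.17,187.81) → (224.40,195.05) → (227.53,200.53) → (231.56,204.25) → (236.49,206.21) → (242.31,206.42).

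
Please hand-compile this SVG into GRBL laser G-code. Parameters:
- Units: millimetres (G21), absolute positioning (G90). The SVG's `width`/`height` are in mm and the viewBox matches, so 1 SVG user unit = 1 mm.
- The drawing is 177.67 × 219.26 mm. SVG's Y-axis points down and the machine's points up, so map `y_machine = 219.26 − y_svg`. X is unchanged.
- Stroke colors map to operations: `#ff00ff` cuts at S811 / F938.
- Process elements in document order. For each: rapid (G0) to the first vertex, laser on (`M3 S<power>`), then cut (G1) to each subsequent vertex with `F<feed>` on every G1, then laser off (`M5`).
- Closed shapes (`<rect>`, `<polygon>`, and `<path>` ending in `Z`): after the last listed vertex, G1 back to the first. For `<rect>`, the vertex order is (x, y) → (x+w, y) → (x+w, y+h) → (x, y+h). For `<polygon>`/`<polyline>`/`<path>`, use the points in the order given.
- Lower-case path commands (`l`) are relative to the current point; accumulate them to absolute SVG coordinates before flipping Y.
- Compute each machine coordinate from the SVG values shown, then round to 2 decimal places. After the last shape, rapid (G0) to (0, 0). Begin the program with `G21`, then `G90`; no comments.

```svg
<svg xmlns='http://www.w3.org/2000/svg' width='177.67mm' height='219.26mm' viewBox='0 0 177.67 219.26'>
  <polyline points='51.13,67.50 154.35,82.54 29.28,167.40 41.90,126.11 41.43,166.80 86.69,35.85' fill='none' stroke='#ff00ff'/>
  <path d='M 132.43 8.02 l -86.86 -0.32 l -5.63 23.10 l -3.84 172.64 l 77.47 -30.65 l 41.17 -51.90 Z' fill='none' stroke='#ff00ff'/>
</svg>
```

G21
G90
G0 X51.13 Y151.76
M3 S811
G1 X154.35 Y136.72 F938
G1 X29.28 Y51.86 F938
G1 X41.90 Y93.15 F938
G1 X41.43 Y52.46 F938
G1 X86.69 Y183.41 F938
M5
G0 X132.43 Y211.24
M3 S811
G1 X45.57 Y211.56 F938
G1 X39.94 Y188.46 F938
G1 X36.10 Y15.82 F938
G1 X113.57 Y46.47 F938
G1 X154.74 Y98.37 F938
G1 X132.43 Y211.24 F938
M5
G0 X0.00 Y0.00

viewBox `0 0 177.67 219.26` with mm width/height → 1 unit = 1 mm. Flip: y_m = 219.26 − y_svg.

**Shape 1** — `<polyline>` open polyline, stroke `#ff00ff` → cut (S811, F938). Machine vertices: (51.13,151.76) → (154.35,136.72) → (29.28,51.86) → (41.90,93.15) → (41.43,52.46) → (86.69,183.41). Open path.

**Shape 2** — `<path>` closed polygon, stroke `#ff00ff` → cut (S811, F938). Machine vertices: (132.43,211.24) → (45.57,211.56) → (39.94,188.46) → (36.10,15.82) → (113.57,46.47) → (154.74,98.37) → (132.43,211.24). Closed: final G1 returns to the first vertex.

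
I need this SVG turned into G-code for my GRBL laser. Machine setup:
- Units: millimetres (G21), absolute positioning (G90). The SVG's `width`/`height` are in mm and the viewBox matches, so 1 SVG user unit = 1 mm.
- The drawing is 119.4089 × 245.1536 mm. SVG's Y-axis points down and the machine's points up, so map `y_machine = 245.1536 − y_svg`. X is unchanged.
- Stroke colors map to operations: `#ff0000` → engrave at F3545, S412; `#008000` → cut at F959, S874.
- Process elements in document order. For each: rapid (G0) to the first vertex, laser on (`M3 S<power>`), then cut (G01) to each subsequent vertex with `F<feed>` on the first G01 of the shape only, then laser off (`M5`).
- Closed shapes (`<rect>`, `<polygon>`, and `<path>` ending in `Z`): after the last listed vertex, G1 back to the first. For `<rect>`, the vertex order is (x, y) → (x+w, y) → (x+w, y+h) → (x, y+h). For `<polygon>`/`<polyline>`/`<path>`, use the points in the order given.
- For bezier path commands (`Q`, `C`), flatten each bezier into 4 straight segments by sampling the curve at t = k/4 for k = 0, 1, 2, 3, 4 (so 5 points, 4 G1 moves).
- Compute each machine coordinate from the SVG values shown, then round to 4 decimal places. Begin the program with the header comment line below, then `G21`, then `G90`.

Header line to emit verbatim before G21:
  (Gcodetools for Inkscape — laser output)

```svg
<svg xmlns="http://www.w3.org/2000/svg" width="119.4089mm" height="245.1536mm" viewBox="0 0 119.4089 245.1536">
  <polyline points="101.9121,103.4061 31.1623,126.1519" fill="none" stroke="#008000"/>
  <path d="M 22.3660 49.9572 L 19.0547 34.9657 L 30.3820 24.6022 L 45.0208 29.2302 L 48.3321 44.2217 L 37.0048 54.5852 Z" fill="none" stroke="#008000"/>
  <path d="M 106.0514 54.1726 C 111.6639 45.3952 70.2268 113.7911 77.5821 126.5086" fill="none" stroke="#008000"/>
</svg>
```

(Gcodetools for Inkscape — laser output)
G21
G90
G0 X101.9121 Y141.7475
M3 S874
G01 X31.1623 Y119.0017 F959
M5
G0 X22.3660 Y195.1964
M3 S874
G01 X19.0547 Y210.1879 F959
G01 X30.3820 Y220.5514
G01 X45.0208 Y215.9234
G01 X48.3321 Y200.9319
G01 X37.0048 Y190.5684
G01 X22.3660 Y195.1964
M5
G0 X106.0514 Y190.9810
M3 S874
G01 X102.9365 Y185.1699 F959
G01 X91.1632 Y162.8736
G01 X79.7167 Y136.5470
G01 X77.5821 Y118.6450
M5

Since the viewBox matches the mm dimensions, user units are millimetres directly. The only transform is the Y-flip y_m = 245.1536 − y_svg.

Shape 1 is a line segment drawn with `<polyline>`. Its stroke #008000 means cut at S874, F959. After flipping Y the toolpath is (101.9121,141.7475) → (31.1623,119.0017).

Shape 2 is a regular polygon drawn with `<path>`. Its stroke #008000 means cut at S874, F959. After flipping Y the toolpath is (22.3660,195.1964) → (19.0547,210.1879) → (30.3820,220.5514) → (45.0208,215.9234) → (48.3321,200.9319) → (37.0048,190.5684) → (22.3660,195.1964), returning to the start.

Shape 3 is a cubic bezier drawn with `<path>`. Its stroke #008000 means cut at S874, F959. After flipping Y the toolpath is (106.0514,190.9810) → (102.9365,185.1699) → (91.1632,162.8736) → (79.7167,136.5470) → (77.5821,118.6450).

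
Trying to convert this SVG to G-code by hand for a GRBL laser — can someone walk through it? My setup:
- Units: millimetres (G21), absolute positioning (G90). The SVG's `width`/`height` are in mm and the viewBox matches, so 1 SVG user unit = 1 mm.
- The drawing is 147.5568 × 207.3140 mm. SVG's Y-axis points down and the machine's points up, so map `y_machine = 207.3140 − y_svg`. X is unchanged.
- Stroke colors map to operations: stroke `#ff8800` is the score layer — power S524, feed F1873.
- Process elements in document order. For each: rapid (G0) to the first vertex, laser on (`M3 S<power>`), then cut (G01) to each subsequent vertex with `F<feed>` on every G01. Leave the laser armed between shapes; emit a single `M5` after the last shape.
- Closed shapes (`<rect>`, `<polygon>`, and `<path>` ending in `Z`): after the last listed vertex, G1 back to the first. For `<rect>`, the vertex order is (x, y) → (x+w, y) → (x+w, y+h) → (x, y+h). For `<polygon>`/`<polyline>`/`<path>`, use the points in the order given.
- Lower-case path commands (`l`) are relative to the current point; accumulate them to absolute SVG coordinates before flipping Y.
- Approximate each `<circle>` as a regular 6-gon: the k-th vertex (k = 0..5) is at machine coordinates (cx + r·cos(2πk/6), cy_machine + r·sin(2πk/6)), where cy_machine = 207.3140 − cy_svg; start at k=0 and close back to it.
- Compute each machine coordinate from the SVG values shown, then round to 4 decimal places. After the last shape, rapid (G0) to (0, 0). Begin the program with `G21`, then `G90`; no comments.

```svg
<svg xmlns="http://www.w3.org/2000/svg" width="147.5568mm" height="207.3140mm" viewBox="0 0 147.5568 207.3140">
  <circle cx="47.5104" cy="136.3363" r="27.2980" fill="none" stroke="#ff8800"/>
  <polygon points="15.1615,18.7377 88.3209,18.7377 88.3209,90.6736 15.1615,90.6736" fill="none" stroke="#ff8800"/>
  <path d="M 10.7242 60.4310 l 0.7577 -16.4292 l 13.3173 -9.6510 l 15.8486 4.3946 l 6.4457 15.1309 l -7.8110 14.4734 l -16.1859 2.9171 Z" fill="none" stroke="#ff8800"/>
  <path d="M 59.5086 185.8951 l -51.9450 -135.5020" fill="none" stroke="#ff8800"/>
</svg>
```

G21
G90
G0 X74.8084 Y70.9777
M3 S524
G01 X61.1594 Y94.6185 F1873
G01 X33.8614 Y94.6185 F1873
G01 X20.2124 Y70.9777 F1873
G01 X33.8614 Y47.3369 F1873
G01 X61.1594 Y47.3369 F1873
G01 X74.8084 Y70.9777 F1873
G0 X15.1615 Y188.5763
M3 S524
G01 X88.3209 Y188.5763 F1873
G01 X88.3209 Y116.6404 F1873
G01 X15.1615 Y116.6404 F1873
G01 X15.1615 Y188.5763 F1873
G0 X10.7242 Y146.8830
M3 S524
G01 X11.4819 Y163.3122 F1873
G01 X24.7992 Y172.9632 F1873
G01 X40.6478 Y168.5686 F1873
G01 X47.0935 Y153.4377 F1873
G01 X39.2825 Y138.9643 F1873
G01 X23.0966 Y136.0472 F1873
G01 X10.7242 Y146.8830 F1873
G0 X59.5086 Y21.4189
M3 S524
G01 X7.5636 Y156.9209 F1873
M5
G0 X0.0000 Y0.0000

Since the viewBox matches the mm dimensions, user units are millimetres directly. The only transform is the Y-flip y_m = 207.3140 − y_svg.

Shape 1 is a circle drawn with `<circle>`. Its stroke #ff8800 means score at S524, F1873. After flipping Y the toolpath is (74.8084,70.9777) → (61.1594,94.6185) → (33.8614,94.6185) → (20.2124,70.9777) → (33.8614,47.3369) → (61.1594,47.3369) → (74.8084,70.9777), returning to the start.

Shape 2 is a rectangle drawn with `<polygon>`. Its stroke #ff8800 means score at S524, F1873. After flipping Y the toolpath is (15.1615,188.5763) → (88.3209,188.5763) → (88.3209,116.6404) → (15.1615,116.6404) → (15.1615,188.5763), returning to the start.

Shape 3 is a regular polygon drawn with `<path>`. Its stroke #ff8800 means score at S524, F1873. After flipping Y the toolpath is (10.7242,146.8830) → (11.4819,163.3122) → (24.7992,172.9632) → (40.6478,168.5686) → (47.0935,153.4377) → (39.2825,138.9643) → (23.0966,136.0472) → (10.7242,146.8830), returning to the start.

Shape 4 is a line segment drawn with `<path>`. Its stroke #ff8800 means score at S524, F1873. After flipping Y the toolpath is (59.5086,21.4189) → (7.5636,156.9209).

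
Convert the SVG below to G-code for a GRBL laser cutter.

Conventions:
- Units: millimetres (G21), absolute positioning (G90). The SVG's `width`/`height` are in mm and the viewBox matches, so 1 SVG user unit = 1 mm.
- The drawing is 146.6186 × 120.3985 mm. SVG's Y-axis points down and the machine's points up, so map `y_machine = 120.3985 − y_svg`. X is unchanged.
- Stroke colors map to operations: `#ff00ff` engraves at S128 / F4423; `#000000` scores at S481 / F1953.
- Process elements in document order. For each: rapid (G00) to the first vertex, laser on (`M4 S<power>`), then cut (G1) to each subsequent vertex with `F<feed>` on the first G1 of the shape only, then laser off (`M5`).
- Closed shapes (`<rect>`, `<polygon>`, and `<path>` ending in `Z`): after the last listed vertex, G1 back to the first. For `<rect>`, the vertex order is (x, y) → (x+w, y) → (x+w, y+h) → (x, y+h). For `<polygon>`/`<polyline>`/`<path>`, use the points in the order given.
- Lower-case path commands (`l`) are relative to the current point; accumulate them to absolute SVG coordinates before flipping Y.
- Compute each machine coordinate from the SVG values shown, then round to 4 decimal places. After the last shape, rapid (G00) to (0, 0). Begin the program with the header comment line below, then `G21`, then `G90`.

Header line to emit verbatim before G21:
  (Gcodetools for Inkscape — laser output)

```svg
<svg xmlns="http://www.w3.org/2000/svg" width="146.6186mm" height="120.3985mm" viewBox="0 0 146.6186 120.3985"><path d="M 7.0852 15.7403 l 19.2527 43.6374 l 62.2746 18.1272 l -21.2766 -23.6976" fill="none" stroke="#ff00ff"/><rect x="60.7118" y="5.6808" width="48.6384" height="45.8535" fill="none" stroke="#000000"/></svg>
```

(Gcodetools for Inkscape — laser output)
G21
G90
G00 X7.0852 Y104.6582
M4 S128
G1 X26.3379 Y61.0208 F4423
G1 X88.6125 Y42.8936
G1 X67.3359 Y66.5912
M5
G00 X60.7118 Y114.7177
M4 S481
G1 X109.3502 Y114.7177 F1953
G1 X109.3502 Y68.8642
G1 X60.7118 Y68.8642
G1 X60.7118 Y114.7177
M5
G00 X0.0000 Y0.0000

Since the viewBox matches the mm dimensions, user units are millimetres directly. The only transform is the Y-flip y_m = 120.3985 − y_svg.

Shape 1 is a open polyline drawn with `<path>`. Its stroke #ff00ff means engrave at S128, F4423. After flipping Y the toolpath is (7.0852,104.6582) → (26.3379,61.0208) → (88.6125,42.8936) → (67.3359,66.5912).

Shape 2 is a rectangle drawn with `<rect>`. Its stroke #000000 means score at S481, F1953. After flipping Y the toolpath is (60.7118,114.7177) → (109.3502,114.7177) → (109.3502,68.8642) → (60.7118,68.8642) → (60.7118,114.7177), returning to the start.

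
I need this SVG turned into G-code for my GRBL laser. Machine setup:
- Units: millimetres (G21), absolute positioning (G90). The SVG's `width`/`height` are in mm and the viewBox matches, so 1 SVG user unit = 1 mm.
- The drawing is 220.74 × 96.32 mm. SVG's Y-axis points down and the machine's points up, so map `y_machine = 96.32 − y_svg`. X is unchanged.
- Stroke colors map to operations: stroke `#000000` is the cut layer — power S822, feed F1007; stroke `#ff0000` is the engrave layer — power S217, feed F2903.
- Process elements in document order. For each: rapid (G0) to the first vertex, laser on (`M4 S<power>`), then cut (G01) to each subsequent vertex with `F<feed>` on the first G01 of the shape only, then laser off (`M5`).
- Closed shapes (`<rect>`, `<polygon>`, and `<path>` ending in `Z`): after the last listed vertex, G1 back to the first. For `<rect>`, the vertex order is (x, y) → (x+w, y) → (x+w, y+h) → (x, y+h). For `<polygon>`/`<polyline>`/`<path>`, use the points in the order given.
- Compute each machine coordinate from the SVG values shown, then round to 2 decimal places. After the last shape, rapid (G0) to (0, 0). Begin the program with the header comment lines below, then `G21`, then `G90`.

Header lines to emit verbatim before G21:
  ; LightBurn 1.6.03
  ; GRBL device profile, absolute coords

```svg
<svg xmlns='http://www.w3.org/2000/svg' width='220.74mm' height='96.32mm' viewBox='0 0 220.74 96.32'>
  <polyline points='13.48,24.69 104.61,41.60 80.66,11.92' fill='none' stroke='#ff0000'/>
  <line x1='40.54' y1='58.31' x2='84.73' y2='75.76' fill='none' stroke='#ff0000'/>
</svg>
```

; LightBurn 1.6.03
; GRBL device profile, absolute coords
G21
G90
G0 X13.48 Y71.63
M4 S217
G01 X104.61 Y54.72 F2903
G01 X80.66 Y84.40
M5
G0 X40.54 Y38.01
M4 S217
G01 X84.73 Y20.56 F2903
M5
G0 X0.00 Y0.00

1 u = 1 mm; y_m = 96.32 − y.

[1] `<polyline>` open polyline, #ff0000→engrave S217 F2903: (13.48,71.63) → (104.61,54.72) → (80.66,84.40)

[2] `<line>` line segment, #ff0000→engrave S217 F2903: (40.54,38.01) → (84.73,20.56)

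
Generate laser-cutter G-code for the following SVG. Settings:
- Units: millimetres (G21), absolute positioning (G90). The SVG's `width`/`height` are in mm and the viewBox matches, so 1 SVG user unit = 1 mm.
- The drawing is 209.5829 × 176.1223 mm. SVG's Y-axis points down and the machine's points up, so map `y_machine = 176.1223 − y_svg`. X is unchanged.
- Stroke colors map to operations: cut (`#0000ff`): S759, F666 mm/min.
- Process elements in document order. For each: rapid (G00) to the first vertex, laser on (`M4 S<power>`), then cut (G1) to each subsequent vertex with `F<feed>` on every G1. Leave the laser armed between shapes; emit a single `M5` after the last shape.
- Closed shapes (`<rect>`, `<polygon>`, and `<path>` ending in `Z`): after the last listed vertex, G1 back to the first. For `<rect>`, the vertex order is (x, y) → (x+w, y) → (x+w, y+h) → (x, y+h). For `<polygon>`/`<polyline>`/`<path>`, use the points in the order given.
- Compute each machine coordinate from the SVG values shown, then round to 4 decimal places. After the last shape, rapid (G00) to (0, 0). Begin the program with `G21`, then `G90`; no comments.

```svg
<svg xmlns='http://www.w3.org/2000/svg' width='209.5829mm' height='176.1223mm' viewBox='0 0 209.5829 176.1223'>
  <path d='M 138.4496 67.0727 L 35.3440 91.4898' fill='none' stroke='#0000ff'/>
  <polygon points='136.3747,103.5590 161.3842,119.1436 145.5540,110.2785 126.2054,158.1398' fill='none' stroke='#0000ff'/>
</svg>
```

Since the viewBox matches the mm dimensions, user units are millimetres directly. The only transform is the Y-flip y_m = 176.1223 − y_svg.

Shape 1 is a line segment drawn with `<path>`. Its stroke #0000ff means cut at S759, F666. After flipping Y the toolpath is (138.4496,109.0496) → (35.3440,84.6325).

Shape 2 is a closed polygon drawn with `<polygon>`. Its stroke #0000ff means cut at S759, F666. After flipping Y the toolpath is (136.3747,72.5633) → (161.3842,56.9787) → (145.5540,65.8438) → (126.2054,17.9825) → (136.3747,72.5633), returning to the start.

G21
G90
G00 X138.4496 Y109.0496
M4 S759
G1 X35.3440 Y84.6325 F666
G00 X136.3747 Y72.5633
M4 S759
G1 X161.3842 Y56.9787 F666
G1 X145.5540 Y65.8438 F666
G1 X126.2054 Y17.9825 F666
G1 X136.3747 Y72.5633 F666
M5
G00 X0.0000 Y0.0000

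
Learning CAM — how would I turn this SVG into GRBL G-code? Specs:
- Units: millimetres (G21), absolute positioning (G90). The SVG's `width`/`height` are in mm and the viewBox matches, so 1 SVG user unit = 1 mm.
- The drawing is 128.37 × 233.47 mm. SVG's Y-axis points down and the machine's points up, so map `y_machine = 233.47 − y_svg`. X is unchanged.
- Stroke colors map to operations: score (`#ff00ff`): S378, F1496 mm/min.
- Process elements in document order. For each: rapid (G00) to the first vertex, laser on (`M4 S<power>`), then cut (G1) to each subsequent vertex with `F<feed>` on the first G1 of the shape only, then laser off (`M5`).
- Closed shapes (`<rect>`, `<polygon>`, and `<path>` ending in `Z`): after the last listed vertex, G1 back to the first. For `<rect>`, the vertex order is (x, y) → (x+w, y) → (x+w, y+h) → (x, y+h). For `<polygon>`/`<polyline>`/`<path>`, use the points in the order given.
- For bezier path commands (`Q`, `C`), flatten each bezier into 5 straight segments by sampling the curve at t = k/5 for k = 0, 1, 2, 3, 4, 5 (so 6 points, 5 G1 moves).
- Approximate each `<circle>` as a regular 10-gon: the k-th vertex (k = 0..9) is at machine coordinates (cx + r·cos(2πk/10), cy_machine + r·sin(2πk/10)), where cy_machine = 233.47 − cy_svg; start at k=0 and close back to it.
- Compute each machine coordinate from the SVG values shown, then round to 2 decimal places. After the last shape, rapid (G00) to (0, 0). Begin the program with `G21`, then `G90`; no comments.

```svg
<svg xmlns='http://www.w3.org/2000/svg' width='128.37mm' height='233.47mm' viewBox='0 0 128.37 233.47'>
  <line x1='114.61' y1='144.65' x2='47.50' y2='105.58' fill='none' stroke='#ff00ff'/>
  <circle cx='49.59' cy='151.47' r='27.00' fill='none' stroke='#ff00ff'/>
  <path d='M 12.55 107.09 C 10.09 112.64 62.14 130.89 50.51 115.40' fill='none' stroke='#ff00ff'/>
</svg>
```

1 u = 1 mm; y_m = 233.47 − y.

[1] `<line>` line segment, #ff00ff→score S378 F1496: (114.61,88.82) → (47.50,127.89)

[2] `<circle>` circle, #ff00ff→score S378 F1496: (76.59,82.00) → (71.43,97.87) → (57.93,107.68) → (41.25,107.68) → (27.75,97.87) → (22.59,82.00) → (27.75,66.13) → (41.25,56.32) → (57.93,56.32) → (71.43,66.13) → (76.59,82.00) (closed)

[3] `<path>` cubic bezier, #ff00ff→score S378 F1496: (12.55,126.38) → (16.67,121.90) → (28.20,116.60) → (41.46,112.71) → (50.79,112.45) → (50.51,118.07)

G21
G90
G00 X114.61 Y88.82
M4 S378
G1 X47.50 Y127.89 F1496
M5
G00 X76.59 Y82.00
M4 S378
G1 X71.43 Y97.87 F1496
G1 X57.93 Y107.68
G1 X41.25 Y107.68
G1 X27.75 Y97.87
G1 X22.59 Y82.00
G1 X27.75 Y66.13
G1 X41.25 Y56.32
G1 X57.93 Y56.32
G1 X71.43 Y66.13
G1 X76.59 Y82.00
M5
G00 X12.55 Y126.38
M4 S378
G1 X16.67 Y121.90 F1496
G1 X28.20 Y116.60
G1 X41.46 Y112.71
G1 X50.79 Y112.45
G1 X50.51 Y118.07
M5
G00 X0.00 Y0.00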